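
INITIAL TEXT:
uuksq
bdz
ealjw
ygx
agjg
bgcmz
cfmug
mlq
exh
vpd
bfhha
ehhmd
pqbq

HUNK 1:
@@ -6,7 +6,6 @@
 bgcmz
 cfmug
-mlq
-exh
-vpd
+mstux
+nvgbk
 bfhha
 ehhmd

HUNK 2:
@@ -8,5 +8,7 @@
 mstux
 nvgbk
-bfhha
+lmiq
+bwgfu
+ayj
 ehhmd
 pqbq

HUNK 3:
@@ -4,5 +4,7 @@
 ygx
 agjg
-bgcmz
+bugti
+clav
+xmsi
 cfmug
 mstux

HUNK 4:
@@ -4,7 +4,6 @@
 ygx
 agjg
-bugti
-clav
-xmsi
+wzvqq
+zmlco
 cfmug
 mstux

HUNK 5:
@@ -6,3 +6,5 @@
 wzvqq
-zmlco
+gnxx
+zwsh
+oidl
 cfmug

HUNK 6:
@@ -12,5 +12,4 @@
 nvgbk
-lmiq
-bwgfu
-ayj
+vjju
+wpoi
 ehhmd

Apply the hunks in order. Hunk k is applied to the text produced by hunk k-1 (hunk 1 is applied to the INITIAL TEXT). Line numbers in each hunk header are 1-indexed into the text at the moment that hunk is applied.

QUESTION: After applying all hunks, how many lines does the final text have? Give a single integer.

Answer: 16

Derivation:
Hunk 1: at line 6 remove [mlq,exh,vpd] add [mstux,nvgbk] -> 12 lines: uuksq bdz ealjw ygx agjg bgcmz cfmug mstux nvgbk bfhha ehhmd pqbq
Hunk 2: at line 8 remove [bfhha] add [lmiq,bwgfu,ayj] -> 14 lines: uuksq bdz ealjw ygx agjg bgcmz cfmug mstux nvgbk lmiq bwgfu ayj ehhmd pqbq
Hunk 3: at line 4 remove [bgcmz] add [bugti,clav,xmsi] -> 16 lines: uuksq bdz ealjw ygx agjg bugti clav xmsi cfmug mstux nvgbk lmiq bwgfu ayj ehhmd pqbq
Hunk 4: at line 4 remove [bugti,clav,xmsi] add [wzvqq,zmlco] -> 15 lines: uuksq bdz ealjw ygx agjg wzvqq zmlco cfmug mstux nvgbk lmiq bwgfu ayj ehhmd pqbq
Hunk 5: at line 6 remove [zmlco] add [gnxx,zwsh,oidl] -> 17 lines: uuksq bdz ealjw ygx agjg wzvqq gnxx zwsh oidl cfmug mstux nvgbk lmiq bwgfu ayj ehhmd pqbq
Hunk 6: at line 12 remove [lmiq,bwgfu,ayj] add [vjju,wpoi] -> 16 lines: uuksq bdz ealjw ygx agjg wzvqq gnxx zwsh oidl cfmug mstux nvgbk vjju wpoi ehhmd pqbq
Final line count: 16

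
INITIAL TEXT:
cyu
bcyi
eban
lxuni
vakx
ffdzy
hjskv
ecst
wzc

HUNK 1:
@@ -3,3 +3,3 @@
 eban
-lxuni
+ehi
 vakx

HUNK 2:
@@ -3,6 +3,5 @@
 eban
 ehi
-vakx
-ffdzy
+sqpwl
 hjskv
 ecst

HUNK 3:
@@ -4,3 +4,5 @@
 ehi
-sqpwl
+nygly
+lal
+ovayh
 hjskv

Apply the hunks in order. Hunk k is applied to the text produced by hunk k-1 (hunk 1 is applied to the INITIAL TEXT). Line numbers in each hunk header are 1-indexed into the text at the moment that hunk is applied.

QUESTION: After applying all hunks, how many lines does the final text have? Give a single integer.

Hunk 1: at line 3 remove [lxuni] add [ehi] -> 9 lines: cyu bcyi eban ehi vakx ffdzy hjskv ecst wzc
Hunk 2: at line 3 remove [vakx,ffdzy] add [sqpwl] -> 8 lines: cyu bcyi eban ehi sqpwl hjskv ecst wzc
Hunk 3: at line 4 remove [sqpwl] add [nygly,lal,ovayh] -> 10 lines: cyu bcyi eban ehi nygly lal ovayh hjskv ecst wzc
Final line count: 10

Answer: 10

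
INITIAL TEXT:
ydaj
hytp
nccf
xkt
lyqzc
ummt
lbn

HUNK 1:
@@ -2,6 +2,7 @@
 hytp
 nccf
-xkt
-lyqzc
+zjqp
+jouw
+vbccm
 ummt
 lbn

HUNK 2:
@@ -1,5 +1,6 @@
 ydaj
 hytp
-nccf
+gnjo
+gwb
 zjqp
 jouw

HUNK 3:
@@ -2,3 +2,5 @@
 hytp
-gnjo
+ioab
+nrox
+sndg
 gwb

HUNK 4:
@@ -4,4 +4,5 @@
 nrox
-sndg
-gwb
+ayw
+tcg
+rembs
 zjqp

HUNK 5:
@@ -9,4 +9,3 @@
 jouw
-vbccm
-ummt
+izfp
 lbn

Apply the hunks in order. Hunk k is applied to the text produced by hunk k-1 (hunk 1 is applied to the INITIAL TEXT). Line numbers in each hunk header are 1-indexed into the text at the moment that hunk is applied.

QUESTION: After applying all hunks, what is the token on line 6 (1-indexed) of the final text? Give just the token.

Hunk 1: at line 2 remove [xkt,lyqzc] add [zjqp,jouw,vbccm] -> 8 lines: ydaj hytp nccf zjqp jouw vbccm ummt lbn
Hunk 2: at line 1 remove [nccf] add [gnjo,gwb] -> 9 lines: ydaj hytp gnjo gwb zjqp jouw vbccm ummt lbn
Hunk 3: at line 2 remove [gnjo] add [ioab,nrox,sndg] -> 11 lines: ydaj hytp ioab nrox sndg gwb zjqp jouw vbccm ummt lbn
Hunk 4: at line 4 remove [sndg,gwb] add [ayw,tcg,rembs] -> 12 lines: ydaj hytp ioab nrox ayw tcg rembs zjqp jouw vbccm ummt lbn
Hunk 5: at line 9 remove [vbccm,ummt] add [izfp] -> 11 lines: ydaj hytp ioab nrox ayw tcg rembs zjqp jouw izfp lbn
Final line 6: tcg

Answer: tcg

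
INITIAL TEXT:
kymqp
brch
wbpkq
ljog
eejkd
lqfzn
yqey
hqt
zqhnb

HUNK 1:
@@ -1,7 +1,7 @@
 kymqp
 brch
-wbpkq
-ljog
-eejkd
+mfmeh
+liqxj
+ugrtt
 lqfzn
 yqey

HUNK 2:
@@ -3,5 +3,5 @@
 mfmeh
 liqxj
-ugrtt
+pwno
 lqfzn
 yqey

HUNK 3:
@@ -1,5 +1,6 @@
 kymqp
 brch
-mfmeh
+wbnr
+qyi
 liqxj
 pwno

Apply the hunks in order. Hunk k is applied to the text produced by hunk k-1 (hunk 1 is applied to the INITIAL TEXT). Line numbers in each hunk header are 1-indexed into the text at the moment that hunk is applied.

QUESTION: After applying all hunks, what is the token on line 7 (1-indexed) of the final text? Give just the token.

Answer: lqfzn

Derivation:
Hunk 1: at line 1 remove [wbpkq,ljog,eejkd] add [mfmeh,liqxj,ugrtt] -> 9 lines: kymqp brch mfmeh liqxj ugrtt lqfzn yqey hqt zqhnb
Hunk 2: at line 3 remove [ugrtt] add [pwno] -> 9 lines: kymqp brch mfmeh liqxj pwno lqfzn yqey hqt zqhnb
Hunk 3: at line 1 remove [mfmeh] add [wbnr,qyi] -> 10 lines: kymqp brch wbnr qyi liqxj pwno lqfzn yqey hqt zqhnb
Final line 7: lqfzn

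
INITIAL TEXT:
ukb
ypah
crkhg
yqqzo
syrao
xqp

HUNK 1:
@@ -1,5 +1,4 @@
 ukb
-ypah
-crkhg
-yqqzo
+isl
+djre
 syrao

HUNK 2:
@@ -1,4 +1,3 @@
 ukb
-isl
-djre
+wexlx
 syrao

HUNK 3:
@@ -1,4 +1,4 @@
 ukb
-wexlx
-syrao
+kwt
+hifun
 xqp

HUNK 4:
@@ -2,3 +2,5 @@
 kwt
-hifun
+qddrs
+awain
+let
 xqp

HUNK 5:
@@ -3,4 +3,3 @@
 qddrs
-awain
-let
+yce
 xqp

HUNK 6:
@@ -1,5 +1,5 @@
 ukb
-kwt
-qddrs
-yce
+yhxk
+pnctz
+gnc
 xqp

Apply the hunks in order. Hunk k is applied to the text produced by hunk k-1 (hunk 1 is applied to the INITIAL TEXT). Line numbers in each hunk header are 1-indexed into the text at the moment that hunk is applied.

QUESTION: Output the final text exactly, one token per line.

Answer: ukb
yhxk
pnctz
gnc
xqp

Derivation:
Hunk 1: at line 1 remove [ypah,crkhg,yqqzo] add [isl,djre] -> 5 lines: ukb isl djre syrao xqp
Hunk 2: at line 1 remove [isl,djre] add [wexlx] -> 4 lines: ukb wexlx syrao xqp
Hunk 3: at line 1 remove [wexlx,syrao] add [kwt,hifun] -> 4 lines: ukb kwt hifun xqp
Hunk 4: at line 2 remove [hifun] add [qddrs,awain,let] -> 6 lines: ukb kwt qddrs awain let xqp
Hunk 5: at line 3 remove [awain,let] add [yce] -> 5 lines: ukb kwt qddrs yce xqp
Hunk 6: at line 1 remove [kwt,qddrs,yce] add [yhxk,pnctz,gnc] -> 5 lines: ukb yhxk pnctz gnc xqp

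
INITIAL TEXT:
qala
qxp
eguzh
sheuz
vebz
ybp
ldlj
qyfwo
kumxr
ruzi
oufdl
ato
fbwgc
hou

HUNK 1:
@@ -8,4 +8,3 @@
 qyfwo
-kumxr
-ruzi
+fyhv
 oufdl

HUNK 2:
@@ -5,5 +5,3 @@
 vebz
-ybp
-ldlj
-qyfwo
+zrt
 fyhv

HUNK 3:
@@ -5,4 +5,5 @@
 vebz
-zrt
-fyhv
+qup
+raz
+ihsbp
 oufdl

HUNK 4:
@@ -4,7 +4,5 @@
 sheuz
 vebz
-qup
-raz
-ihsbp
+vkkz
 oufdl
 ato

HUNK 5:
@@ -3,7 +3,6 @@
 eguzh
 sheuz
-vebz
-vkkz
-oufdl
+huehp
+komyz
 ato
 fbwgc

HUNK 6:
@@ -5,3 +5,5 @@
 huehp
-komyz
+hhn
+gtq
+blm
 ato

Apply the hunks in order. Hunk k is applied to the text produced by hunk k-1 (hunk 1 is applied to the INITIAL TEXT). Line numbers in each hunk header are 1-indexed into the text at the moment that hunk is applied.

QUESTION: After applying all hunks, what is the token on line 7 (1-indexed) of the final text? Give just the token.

Answer: gtq

Derivation:
Hunk 1: at line 8 remove [kumxr,ruzi] add [fyhv] -> 13 lines: qala qxp eguzh sheuz vebz ybp ldlj qyfwo fyhv oufdl ato fbwgc hou
Hunk 2: at line 5 remove [ybp,ldlj,qyfwo] add [zrt] -> 11 lines: qala qxp eguzh sheuz vebz zrt fyhv oufdl ato fbwgc hou
Hunk 3: at line 5 remove [zrt,fyhv] add [qup,raz,ihsbp] -> 12 lines: qala qxp eguzh sheuz vebz qup raz ihsbp oufdl ato fbwgc hou
Hunk 4: at line 4 remove [qup,raz,ihsbp] add [vkkz] -> 10 lines: qala qxp eguzh sheuz vebz vkkz oufdl ato fbwgc hou
Hunk 5: at line 3 remove [vebz,vkkz,oufdl] add [huehp,komyz] -> 9 lines: qala qxp eguzh sheuz huehp komyz ato fbwgc hou
Hunk 6: at line 5 remove [komyz] add [hhn,gtq,blm] -> 11 lines: qala qxp eguzh sheuz huehp hhn gtq blm ato fbwgc hou
Final line 7: gtq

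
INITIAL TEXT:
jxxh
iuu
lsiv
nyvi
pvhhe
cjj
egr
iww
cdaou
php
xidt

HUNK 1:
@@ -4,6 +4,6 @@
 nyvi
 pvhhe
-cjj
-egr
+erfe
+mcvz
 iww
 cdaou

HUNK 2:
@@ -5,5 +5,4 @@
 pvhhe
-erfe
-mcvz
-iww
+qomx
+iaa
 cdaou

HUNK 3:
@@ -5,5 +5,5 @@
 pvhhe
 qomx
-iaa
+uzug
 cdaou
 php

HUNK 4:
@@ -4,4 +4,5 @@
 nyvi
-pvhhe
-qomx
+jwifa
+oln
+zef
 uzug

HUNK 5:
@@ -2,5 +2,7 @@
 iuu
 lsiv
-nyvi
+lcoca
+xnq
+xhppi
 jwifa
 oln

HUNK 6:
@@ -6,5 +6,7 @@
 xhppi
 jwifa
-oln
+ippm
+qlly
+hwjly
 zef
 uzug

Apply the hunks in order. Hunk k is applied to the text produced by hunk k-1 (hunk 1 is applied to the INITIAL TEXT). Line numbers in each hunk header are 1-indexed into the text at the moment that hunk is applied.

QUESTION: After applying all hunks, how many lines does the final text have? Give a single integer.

Answer: 15

Derivation:
Hunk 1: at line 4 remove [cjj,egr] add [erfe,mcvz] -> 11 lines: jxxh iuu lsiv nyvi pvhhe erfe mcvz iww cdaou php xidt
Hunk 2: at line 5 remove [erfe,mcvz,iww] add [qomx,iaa] -> 10 lines: jxxh iuu lsiv nyvi pvhhe qomx iaa cdaou php xidt
Hunk 3: at line 5 remove [iaa] add [uzug] -> 10 lines: jxxh iuu lsiv nyvi pvhhe qomx uzug cdaou php xidt
Hunk 4: at line 4 remove [pvhhe,qomx] add [jwifa,oln,zef] -> 11 lines: jxxh iuu lsiv nyvi jwifa oln zef uzug cdaou php xidt
Hunk 5: at line 2 remove [nyvi] add [lcoca,xnq,xhppi] -> 13 lines: jxxh iuu lsiv lcoca xnq xhppi jwifa oln zef uzug cdaou php xidt
Hunk 6: at line 6 remove [oln] add [ippm,qlly,hwjly] -> 15 lines: jxxh iuu lsiv lcoca xnq xhppi jwifa ippm qlly hwjly zef uzug cdaou php xidt
Final line count: 15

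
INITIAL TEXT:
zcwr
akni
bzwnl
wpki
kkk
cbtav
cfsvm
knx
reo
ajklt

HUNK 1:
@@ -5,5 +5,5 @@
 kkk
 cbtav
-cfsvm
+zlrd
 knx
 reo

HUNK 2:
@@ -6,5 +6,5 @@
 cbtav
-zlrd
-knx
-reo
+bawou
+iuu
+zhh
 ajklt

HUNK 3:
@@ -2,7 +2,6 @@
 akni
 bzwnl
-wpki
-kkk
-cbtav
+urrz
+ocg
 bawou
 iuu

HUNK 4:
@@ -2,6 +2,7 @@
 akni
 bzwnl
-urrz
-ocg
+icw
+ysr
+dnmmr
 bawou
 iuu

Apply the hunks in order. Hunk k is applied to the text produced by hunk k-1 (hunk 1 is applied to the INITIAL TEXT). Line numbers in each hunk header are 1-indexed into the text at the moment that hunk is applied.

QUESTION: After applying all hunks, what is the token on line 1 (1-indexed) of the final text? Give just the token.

Answer: zcwr

Derivation:
Hunk 1: at line 5 remove [cfsvm] add [zlrd] -> 10 lines: zcwr akni bzwnl wpki kkk cbtav zlrd knx reo ajklt
Hunk 2: at line 6 remove [zlrd,knx,reo] add [bawou,iuu,zhh] -> 10 lines: zcwr akni bzwnl wpki kkk cbtav bawou iuu zhh ajklt
Hunk 3: at line 2 remove [wpki,kkk,cbtav] add [urrz,ocg] -> 9 lines: zcwr akni bzwnl urrz ocg bawou iuu zhh ajklt
Hunk 4: at line 2 remove [urrz,ocg] add [icw,ysr,dnmmr] -> 10 lines: zcwr akni bzwnl icw ysr dnmmr bawou iuu zhh ajklt
Final line 1: zcwr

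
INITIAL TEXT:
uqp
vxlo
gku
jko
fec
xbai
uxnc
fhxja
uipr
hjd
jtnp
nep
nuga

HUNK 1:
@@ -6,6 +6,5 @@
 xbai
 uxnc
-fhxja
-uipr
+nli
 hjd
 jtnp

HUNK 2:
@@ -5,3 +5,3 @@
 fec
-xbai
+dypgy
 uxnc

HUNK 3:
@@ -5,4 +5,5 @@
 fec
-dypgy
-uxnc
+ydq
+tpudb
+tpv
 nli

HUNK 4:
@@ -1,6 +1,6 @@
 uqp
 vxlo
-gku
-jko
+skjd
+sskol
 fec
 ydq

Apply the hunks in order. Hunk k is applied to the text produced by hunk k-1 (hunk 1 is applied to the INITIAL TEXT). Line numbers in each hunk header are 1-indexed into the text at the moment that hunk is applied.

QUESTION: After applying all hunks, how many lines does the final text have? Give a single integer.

Hunk 1: at line 6 remove [fhxja,uipr] add [nli] -> 12 lines: uqp vxlo gku jko fec xbai uxnc nli hjd jtnp nep nuga
Hunk 2: at line 5 remove [xbai] add [dypgy] -> 12 lines: uqp vxlo gku jko fec dypgy uxnc nli hjd jtnp nep nuga
Hunk 3: at line 5 remove [dypgy,uxnc] add [ydq,tpudb,tpv] -> 13 lines: uqp vxlo gku jko fec ydq tpudb tpv nli hjd jtnp nep nuga
Hunk 4: at line 1 remove [gku,jko] add [skjd,sskol] -> 13 lines: uqp vxlo skjd sskol fec ydq tpudb tpv nli hjd jtnp nep nuga
Final line count: 13

Answer: 13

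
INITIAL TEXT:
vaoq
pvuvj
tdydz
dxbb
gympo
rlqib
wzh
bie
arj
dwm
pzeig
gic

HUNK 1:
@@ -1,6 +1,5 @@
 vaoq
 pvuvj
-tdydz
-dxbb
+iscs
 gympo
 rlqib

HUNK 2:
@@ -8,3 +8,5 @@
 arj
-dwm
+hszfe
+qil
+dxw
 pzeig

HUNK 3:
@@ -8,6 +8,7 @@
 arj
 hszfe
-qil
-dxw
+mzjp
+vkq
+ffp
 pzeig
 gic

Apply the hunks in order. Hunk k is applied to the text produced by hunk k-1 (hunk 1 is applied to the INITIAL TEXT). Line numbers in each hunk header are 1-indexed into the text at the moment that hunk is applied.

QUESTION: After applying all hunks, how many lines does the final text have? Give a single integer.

Answer: 14

Derivation:
Hunk 1: at line 1 remove [tdydz,dxbb] add [iscs] -> 11 lines: vaoq pvuvj iscs gympo rlqib wzh bie arj dwm pzeig gic
Hunk 2: at line 8 remove [dwm] add [hszfe,qil,dxw] -> 13 lines: vaoq pvuvj iscs gympo rlqib wzh bie arj hszfe qil dxw pzeig gic
Hunk 3: at line 8 remove [qil,dxw] add [mzjp,vkq,ffp] -> 14 lines: vaoq pvuvj iscs gympo rlqib wzh bie arj hszfe mzjp vkq ffp pzeig gic
Final line count: 14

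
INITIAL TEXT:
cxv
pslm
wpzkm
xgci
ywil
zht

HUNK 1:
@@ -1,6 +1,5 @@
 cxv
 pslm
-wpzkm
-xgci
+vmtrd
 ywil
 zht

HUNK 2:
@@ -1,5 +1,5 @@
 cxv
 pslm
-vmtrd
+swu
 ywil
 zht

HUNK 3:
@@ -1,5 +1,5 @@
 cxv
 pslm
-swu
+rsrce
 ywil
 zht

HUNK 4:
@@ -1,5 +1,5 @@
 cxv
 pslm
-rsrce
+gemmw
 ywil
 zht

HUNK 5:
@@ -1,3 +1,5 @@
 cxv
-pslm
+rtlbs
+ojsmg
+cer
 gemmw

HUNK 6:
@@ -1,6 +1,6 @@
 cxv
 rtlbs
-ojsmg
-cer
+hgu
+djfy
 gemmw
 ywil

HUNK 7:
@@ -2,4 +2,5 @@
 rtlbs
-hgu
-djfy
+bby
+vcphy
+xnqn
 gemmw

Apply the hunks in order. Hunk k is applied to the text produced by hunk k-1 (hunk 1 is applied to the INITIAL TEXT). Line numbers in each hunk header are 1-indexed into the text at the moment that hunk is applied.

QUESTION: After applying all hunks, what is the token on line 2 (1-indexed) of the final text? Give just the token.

Answer: rtlbs

Derivation:
Hunk 1: at line 1 remove [wpzkm,xgci] add [vmtrd] -> 5 lines: cxv pslm vmtrd ywil zht
Hunk 2: at line 1 remove [vmtrd] add [swu] -> 5 lines: cxv pslm swu ywil zht
Hunk 3: at line 1 remove [swu] add [rsrce] -> 5 lines: cxv pslm rsrce ywil zht
Hunk 4: at line 1 remove [rsrce] add [gemmw] -> 5 lines: cxv pslm gemmw ywil zht
Hunk 5: at line 1 remove [pslm] add [rtlbs,ojsmg,cer] -> 7 lines: cxv rtlbs ojsmg cer gemmw ywil zht
Hunk 6: at line 1 remove [ojsmg,cer] add [hgu,djfy] -> 7 lines: cxv rtlbs hgu djfy gemmw ywil zht
Hunk 7: at line 2 remove [hgu,djfy] add [bby,vcphy,xnqn] -> 8 lines: cxv rtlbs bby vcphy xnqn gemmw ywil zht
Final line 2: rtlbs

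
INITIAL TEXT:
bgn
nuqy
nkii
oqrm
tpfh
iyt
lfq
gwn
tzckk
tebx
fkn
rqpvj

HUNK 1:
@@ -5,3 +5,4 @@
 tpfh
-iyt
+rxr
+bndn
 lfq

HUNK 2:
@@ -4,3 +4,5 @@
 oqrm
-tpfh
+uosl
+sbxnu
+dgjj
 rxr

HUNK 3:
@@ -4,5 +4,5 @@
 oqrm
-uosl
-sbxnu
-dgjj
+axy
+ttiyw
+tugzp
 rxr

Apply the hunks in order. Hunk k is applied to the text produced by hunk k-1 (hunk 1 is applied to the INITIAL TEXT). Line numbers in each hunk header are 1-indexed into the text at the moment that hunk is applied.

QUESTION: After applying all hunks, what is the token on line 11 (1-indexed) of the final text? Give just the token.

Answer: gwn

Derivation:
Hunk 1: at line 5 remove [iyt] add [rxr,bndn] -> 13 lines: bgn nuqy nkii oqrm tpfh rxr bndn lfq gwn tzckk tebx fkn rqpvj
Hunk 2: at line 4 remove [tpfh] add [uosl,sbxnu,dgjj] -> 15 lines: bgn nuqy nkii oqrm uosl sbxnu dgjj rxr bndn lfq gwn tzckk tebx fkn rqpvj
Hunk 3: at line 4 remove [uosl,sbxnu,dgjj] add [axy,ttiyw,tugzp] -> 15 lines: bgn nuqy nkii oqrm axy ttiyw tugzp rxr bndn lfq gwn tzckk tebx fkn rqpvj
Final line 11: gwn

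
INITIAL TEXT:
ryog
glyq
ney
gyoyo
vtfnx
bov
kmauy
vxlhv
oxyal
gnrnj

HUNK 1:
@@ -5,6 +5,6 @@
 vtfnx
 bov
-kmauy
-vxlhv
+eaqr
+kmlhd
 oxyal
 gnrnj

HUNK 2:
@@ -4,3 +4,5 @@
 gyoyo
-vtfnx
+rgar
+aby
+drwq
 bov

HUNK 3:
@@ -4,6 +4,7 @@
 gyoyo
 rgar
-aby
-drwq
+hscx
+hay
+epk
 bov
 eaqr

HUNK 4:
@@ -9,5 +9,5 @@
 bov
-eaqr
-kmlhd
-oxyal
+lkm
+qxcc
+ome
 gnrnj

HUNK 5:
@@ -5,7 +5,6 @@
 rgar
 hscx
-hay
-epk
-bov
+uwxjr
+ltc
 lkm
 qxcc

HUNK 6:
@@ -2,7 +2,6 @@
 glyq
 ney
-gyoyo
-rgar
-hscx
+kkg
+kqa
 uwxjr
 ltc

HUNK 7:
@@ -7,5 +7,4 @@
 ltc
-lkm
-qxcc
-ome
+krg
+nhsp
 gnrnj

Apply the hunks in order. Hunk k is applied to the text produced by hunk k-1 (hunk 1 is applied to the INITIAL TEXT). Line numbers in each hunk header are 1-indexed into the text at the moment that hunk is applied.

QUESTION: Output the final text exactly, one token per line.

Hunk 1: at line 5 remove [kmauy,vxlhv] add [eaqr,kmlhd] -> 10 lines: ryog glyq ney gyoyo vtfnx bov eaqr kmlhd oxyal gnrnj
Hunk 2: at line 4 remove [vtfnx] add [rgar,aby,drwq] -> 12 lines: ryog glyq ney gyoyo rgar aby drwq bov eaqr kmlhd oxyal gnrnj
Hunk 3: at line 4 remove [aby,drwq] add [hscx,hay,epk] -> 13 lines: ryog glyq ney gyoyo rgar hscx hay epk bov eaqr kmlhd oxyal gnrnj
Hunk 4: at line 9 remove [eaqr,kmlhd,oxyal] add [lkm,qxcc,ome] -> 13 lines: ryog glyq ney gyoyo rgar hscx hay epk bov lkm qxcc ome gnrnj
Hunk 5: at line 5 remove [hay,epk,bov] add [uwxjr,ltc] -> 12 lines: ryog glyq ney gyoyo rgar hscx uwxjr ltc lkm qxcc ome gnrnj
Hunk 6: at line 2 remove [gyoyo,rgar,hscx] add [kkg,kqa] -> 11 lines: ryog glyq ney kkg kqa uwxjr ltc lkm qxcc ome gnrnj
Hunk 7: at line 7 remove [lkm,qxcc,ome] add [krg,nhsp] -> 10 lines: ryog glyq ney kkg kqa uwxjr ltc krg nhsp gnrnj

Answer: ryog
glyq
ney
kkg
kqa
uwxjr
ltc
krg
nhsp
gnrnj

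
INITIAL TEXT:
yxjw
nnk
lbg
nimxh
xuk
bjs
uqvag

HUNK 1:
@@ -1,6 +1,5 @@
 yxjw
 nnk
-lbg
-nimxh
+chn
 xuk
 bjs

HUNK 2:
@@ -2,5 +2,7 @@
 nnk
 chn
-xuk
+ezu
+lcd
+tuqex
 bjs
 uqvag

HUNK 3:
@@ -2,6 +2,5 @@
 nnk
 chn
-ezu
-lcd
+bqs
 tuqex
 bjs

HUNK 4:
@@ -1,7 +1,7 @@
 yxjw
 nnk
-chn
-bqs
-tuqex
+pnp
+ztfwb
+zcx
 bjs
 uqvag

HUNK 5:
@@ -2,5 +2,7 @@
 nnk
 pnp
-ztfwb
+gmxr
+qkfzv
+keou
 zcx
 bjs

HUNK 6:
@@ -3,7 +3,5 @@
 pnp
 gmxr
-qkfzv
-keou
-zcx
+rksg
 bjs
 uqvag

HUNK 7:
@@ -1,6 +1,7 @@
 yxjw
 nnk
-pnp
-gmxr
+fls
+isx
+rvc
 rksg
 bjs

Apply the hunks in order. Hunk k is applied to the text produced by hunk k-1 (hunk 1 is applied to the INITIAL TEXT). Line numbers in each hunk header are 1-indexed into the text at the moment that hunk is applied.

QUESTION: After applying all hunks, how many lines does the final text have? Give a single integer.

Answer: 8

Derivation:
Hunk 1: at line 1 remove [lbg,nimxh] add [chn] -> 6 lines: yxjw nnk chn xuk bjs uqvag
Hunk 2: at line 2 remove [xuk] add [ezu,lcd,tuqex] -> 8 lines: yxjw nnk chn ezu lcd tuqex bjs uqvag
Hunk 3: at line 2 remove [ezu,lcd] add [bqs] -> 7 lines: yxjw nnk chn bqs tuqex bjs uqvag
Hunk 4: at line 1 remove [chn,bqs,tuqex] add [pnp,ztfwb,zcx] -> 7 lines: yxjw nnk pnp ztfwb zcx bjs uqvag
Hunk 5: at line 2 remove [ztfwb] add [gmxr,qkfzv,keou] -> 9 lines: yxjw nnk pnp gmxr qkfzv keou zcx bjs uqvag
Hunk 6: at line 3 remove [qkfzv,keou,zcx] add [rksg] -> 7 lines: yxjw nnk pnp gmxr rksg bjs uqvag
Hunk 7: at line 1 remove [pnp,gmxr] add [fls,isx,rvc] -> 8 lines: yxjw nnk fls isx rvc rksg bjs uqvag
Final line count: 8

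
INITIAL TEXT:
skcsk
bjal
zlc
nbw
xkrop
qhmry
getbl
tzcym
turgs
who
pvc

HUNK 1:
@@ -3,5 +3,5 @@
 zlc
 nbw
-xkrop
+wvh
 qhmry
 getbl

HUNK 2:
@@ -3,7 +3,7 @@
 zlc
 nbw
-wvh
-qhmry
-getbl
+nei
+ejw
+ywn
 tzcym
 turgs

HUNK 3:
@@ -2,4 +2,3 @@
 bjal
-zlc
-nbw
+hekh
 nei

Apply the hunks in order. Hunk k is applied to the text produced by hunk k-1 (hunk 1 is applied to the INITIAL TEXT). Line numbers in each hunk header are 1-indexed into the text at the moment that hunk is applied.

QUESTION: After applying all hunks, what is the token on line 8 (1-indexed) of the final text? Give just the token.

Answer: turgs

Derivation:
Hunk 1: at line 3 remove [xkrop] add [wvh] -> 11 lines: skcsk bjal zlc nbw wvh qhmry getbl tzcym turgs who pvc
Hunk 2: at line 3 remove [wvh,qhmry,getbl] add [nei,ejw,ywn] -> 11 lines: skcsk bjal zlc nbw nei ejw ywn tzcym turgs who pvc
Hunk 3: at line 2 remove [zlc,nbw] add [hekh] -> 10 lines: skcsk bjal hekh nei ejw ywn tzcym turgs who pvc
Final line 8: turgs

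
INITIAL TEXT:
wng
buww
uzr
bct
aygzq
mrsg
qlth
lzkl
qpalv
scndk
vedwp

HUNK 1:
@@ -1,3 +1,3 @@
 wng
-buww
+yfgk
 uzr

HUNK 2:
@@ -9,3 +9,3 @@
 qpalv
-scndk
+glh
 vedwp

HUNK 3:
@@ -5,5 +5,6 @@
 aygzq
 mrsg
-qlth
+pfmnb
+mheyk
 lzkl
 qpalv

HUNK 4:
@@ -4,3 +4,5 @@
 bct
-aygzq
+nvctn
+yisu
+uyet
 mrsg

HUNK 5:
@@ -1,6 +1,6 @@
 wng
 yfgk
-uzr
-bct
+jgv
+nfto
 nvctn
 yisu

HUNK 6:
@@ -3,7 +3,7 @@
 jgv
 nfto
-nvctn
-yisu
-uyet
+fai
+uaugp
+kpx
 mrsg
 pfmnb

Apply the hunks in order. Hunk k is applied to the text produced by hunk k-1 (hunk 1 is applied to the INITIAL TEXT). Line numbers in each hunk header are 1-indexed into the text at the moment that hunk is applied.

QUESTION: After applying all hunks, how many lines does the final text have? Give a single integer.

Hunk 1: at line 1 remove [buww] add [yfgk] -> 11 lines: wng yfgk uzr bct aygzq mrsg qlth lzkl qpalv scndk vedwp
Hunk 2: at line 9 remove [scndk] add [glh] -> 11 lines: wng yfgk uzr bct aygzq mrsg qlth lzkl qpalv glh vedwp
Hunk 3: at line 5 remove [qlth] add [pfmnb,mheyk] -> 12 lines: wng yfgk uzr bct aygzq mrsg pfmnb mheyk lzkl qpalv glh vedwp
Hunk 4: at line 4 remove [aygzq] add [nvctn,yisu,uyet] -> 14 lines: wng yfgk uzr bct nvctn yisu uyet mrsg pfmnb mheyk lzkl qpalv glh vedwp
Hunk 5: at line 1 remove [uzr,bct] add [jgv,nfto] -> 14 lines: wng yfgk jgv nfto nvctn yisu uyet mrsg pfmnb mheyk lzkl qpalv glh vedwp
Hunk 6: at line 3 remove [nvctn,yisu,uyet] add [fai,uaugp,kpx] -> 14 lines: wng yfgk jgv nfto fai uaugp kpx mrsg pfmnb mheyk lzkl qpalv glh vedwp
Final line count: 14

Answer: 14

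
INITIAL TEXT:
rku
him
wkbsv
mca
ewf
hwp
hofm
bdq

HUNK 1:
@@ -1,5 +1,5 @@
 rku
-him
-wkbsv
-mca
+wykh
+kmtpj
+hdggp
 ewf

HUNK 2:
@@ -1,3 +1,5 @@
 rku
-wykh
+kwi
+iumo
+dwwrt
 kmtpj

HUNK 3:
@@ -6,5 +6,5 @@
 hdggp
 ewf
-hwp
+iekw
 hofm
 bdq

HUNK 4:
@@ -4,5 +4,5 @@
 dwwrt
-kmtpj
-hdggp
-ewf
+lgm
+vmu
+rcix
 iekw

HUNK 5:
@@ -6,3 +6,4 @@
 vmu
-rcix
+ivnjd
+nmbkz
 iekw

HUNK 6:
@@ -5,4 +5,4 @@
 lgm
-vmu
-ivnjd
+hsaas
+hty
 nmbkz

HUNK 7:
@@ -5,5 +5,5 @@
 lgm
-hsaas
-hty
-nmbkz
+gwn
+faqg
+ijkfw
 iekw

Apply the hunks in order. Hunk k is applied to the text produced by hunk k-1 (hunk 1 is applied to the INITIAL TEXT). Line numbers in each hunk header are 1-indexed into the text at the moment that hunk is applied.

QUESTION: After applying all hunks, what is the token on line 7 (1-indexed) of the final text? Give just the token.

Answer: faqg

Derivation:
Hunk 1: at line 1 remove [him,wkbsv,mca] add [wykh,kmtpj,hdggp] -> 8 lines: rku wykh kmtpj hdggp ewf hwp hofm bdq
Hunk 2: at line 1 remove [wykh] add [kwi,iumo,dwwrt] -> 10 lines: rku kwi iumo dwwrt kmtpj hdggp ewf hwp hofm bdq
Hunk 3: at line 6 remove [hwp] add [iekw] -> 10 lines: rku kwi iumo dwwrt kmtpj hdggp ewf iekw hofm bdq
Hunk 4: at line 4 remove [kmtpj,hdggp,ewf] add [lgm,vmu,rcix] -> 10 lines: rku kwi iumo dwwrt lgm vmu rcix iekw hofm bdq
Hunk 5: at line 6 remove [rcix] add [ivnjd,nmbkz] -> 11 lines: rku kwi iumo dwwrt lgm vmu ivnjd nmbkz iekw hofm bdq
Hunk 6: at line 5 remove [vmu,ivnjd] add [hsaas,hty] -> 11 lines: rku kwi iumo dwwrt lgm hsaas hty nmbkz iekw hofm bdq
Hunk 7: at line 5 remove [hsaas,hty,nmbkz] add [gwn,faqg,ijkfw] -> 11 lines: rku kwi iumo dwwrt lgm gwn faqg ijkfw iekw hofm bdq
Final line 7: faqg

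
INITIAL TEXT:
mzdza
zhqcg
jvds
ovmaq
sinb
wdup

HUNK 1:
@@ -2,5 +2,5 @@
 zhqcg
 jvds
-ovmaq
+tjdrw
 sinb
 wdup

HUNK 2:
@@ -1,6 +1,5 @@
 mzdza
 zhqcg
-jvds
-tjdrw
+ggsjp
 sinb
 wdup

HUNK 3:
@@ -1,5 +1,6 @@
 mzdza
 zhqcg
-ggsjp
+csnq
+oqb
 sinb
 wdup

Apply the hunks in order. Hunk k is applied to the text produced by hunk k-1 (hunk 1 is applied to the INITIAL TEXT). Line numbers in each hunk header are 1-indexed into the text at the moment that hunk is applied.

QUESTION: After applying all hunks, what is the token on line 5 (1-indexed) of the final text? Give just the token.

Hunk 1: at line 2 remove [ovmaq] add [tjdrw] -> 6 lines: mzdza zhqcg jvds tjdrw sinb wdup
Hunk 2: at line 1 remove [jvds,tjdrw] add [ggsjp] -> 5 lines: mzdza zhqcg ggsjp sinb wdup
Hunk 3: at line 1 remove [ggsjp] add [csnq,oqb] -> 6 lines: mzdza zhqcg csnq oqb sinb wdup
Final line 5: sinb

Answer: sinb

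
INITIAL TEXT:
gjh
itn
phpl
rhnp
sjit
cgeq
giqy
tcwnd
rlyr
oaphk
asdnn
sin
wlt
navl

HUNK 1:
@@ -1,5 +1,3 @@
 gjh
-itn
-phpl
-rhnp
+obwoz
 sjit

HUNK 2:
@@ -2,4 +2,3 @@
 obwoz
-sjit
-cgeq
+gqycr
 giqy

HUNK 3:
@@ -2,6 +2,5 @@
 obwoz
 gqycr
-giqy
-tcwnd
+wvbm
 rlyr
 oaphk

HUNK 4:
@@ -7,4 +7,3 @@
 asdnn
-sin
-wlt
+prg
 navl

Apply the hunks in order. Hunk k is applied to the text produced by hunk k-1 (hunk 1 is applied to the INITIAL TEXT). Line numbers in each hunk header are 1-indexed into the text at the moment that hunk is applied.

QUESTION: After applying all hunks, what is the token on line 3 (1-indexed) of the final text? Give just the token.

Hunk 1: at line 1 remove [itn,phpl,rhnp] add [obwoz] -> 12 lines: gjh obwoz sjit cgeq giqy tcwnd rlyr oaphk asdnn sin wlt navl
Hunk 2: at line 2 remove [sjit,cgeq] add [gqycr] -> 11 lines: gjh obwoz gqycr giqy tcwnd rlyr oaphk asdnn sin wlt navl
Hunk 3: at line 2 remove [giqy,tcwnd] add [wvbm] -> 10 lines: gjh obwoz gqycr wvbm rlyr oaphk asdnn sin wlt navl
Hunk 4: at line 7 remove [sin,wlt] add [prg] -> 9 lines: gjh obwoz gqycr wvbm rlyr oaphk asdnn prg navl
Final line 3: gqycr

Answer: gqycr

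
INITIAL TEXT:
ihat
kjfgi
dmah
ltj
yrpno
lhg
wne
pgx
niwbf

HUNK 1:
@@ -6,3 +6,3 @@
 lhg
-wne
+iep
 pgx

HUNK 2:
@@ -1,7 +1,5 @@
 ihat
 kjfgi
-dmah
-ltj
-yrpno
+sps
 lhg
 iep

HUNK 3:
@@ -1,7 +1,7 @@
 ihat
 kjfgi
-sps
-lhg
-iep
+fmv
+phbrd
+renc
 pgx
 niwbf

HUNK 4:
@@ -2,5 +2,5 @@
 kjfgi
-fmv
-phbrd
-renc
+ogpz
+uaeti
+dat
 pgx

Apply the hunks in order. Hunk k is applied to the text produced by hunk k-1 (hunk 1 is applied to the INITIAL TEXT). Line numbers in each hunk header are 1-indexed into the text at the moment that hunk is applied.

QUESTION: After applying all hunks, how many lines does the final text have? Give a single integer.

Answer: 7

Derivation:
Hunk 1: at line 6 remove [wne] add [iep] -> 9 lines: ihat kjfgi dmah ltj yrpno lhg iep pgx niwbf
Hunk 2: at line 1 remove [dmah,ltj,yrpno] add [sps] -> 7 lines: ihat kjfgi sps lhg iep pgx niwbf
Hunk 3: at line 1 remove [sps,lhg,iep] add [fmv,phbrd,renc] -> 7 lines: ihat kjfgi fmv phbrd renc pgx niwbf
Hunk 4: at line 2 remove [fmv,phbrd,renc] add [ogpz,uaeti,dat] -> 7 lines: ihat kjfgi ogpz uaeti dat pgx niwbf
Final line count: 7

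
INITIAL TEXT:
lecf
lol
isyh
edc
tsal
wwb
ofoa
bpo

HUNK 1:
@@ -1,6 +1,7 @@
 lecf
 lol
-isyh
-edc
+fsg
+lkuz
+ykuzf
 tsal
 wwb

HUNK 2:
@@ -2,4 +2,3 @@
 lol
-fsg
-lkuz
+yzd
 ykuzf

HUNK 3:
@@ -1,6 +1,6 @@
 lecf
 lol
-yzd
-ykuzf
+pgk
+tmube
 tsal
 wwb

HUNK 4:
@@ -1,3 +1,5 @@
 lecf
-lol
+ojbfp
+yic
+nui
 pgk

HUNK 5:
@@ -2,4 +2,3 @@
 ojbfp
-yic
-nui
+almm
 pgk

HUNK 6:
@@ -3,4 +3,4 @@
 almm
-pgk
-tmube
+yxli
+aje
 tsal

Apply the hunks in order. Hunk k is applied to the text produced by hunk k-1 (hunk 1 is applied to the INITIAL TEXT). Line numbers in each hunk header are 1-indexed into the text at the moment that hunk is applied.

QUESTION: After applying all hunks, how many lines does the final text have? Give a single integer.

Hunk 1: at line 1 remove [isyh,edc] add [fsg,lkuz,ykuzf] -> 9 lines: lecf lol fsg lkuz ykuzf tsal wwb ofoa bpo
Hunk 2: at line 2 remove [fsg,lkuz] add [yzd] -> 8 lines: lecf lol yzd ykuzf tsal wwb ofoa bpo
Hunk 3: at line 1 remove [yzd,ykuzf] add [pgk,tmube] -> 8 lines: lecf lol pgk tmube tsal wwb ofoa bpo
Hunk 4: at line 1 remove [lol] add [ojbfp,yic,nui] -> 10 lines: lecf ojbfp yic nui pgk tmube tsal wwb ofoa bpo
Hunk 5: at line 2 remove [yic,nui] add [almm] -> 9 lines: lecf ojbfp almm pgk tmube tsal wwb ofoa bpo
Hunk 6: at line 3 remove [pgk,tmube] add [yxli,aje] -> 9 lines: lecf ojbfp almm yxli aje tsal wwb ofoa bpo
Final line count: 9

Answer: 9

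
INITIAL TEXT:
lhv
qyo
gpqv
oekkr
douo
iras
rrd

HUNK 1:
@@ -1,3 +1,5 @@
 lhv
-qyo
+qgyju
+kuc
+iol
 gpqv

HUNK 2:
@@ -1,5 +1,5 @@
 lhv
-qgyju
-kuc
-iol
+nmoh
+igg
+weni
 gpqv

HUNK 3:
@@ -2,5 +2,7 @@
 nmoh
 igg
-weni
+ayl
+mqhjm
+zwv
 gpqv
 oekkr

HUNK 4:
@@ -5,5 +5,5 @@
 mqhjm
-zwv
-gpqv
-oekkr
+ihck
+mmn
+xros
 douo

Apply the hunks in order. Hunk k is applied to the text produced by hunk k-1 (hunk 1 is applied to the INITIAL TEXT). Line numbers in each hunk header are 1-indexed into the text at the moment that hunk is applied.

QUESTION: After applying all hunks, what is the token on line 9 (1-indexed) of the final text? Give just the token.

Hunk 1: at line 1 remove [qyo] add [qgyju,kuc,iol] -> 9 lines: lhv qgyju kuc iol gpqv oekkr douo iras rrd
Hunk 2: at line 1 remove [qgyju,kuc,iol] add [nmoh,igg,weni] -> 9 lines: lhv nmoh igg weni gpqv oekkr douo iras rrd
Hunk 3: at line 2 remove [weni] add [ayl,mqhjm,zwv] -> 11 lines: lhv nmoh igg ayl mqhjm zwv gpqv oekkr douo iras rrd
Hunk 4: at line 5 remove [zwv,gpqv,oekkr] add [ihck,mmn,xros] -> 11 lines: lhv nmoh igg ayl mqhjm ihck mmn xros douo iras rrd
Final line 9: douo

Answer: douo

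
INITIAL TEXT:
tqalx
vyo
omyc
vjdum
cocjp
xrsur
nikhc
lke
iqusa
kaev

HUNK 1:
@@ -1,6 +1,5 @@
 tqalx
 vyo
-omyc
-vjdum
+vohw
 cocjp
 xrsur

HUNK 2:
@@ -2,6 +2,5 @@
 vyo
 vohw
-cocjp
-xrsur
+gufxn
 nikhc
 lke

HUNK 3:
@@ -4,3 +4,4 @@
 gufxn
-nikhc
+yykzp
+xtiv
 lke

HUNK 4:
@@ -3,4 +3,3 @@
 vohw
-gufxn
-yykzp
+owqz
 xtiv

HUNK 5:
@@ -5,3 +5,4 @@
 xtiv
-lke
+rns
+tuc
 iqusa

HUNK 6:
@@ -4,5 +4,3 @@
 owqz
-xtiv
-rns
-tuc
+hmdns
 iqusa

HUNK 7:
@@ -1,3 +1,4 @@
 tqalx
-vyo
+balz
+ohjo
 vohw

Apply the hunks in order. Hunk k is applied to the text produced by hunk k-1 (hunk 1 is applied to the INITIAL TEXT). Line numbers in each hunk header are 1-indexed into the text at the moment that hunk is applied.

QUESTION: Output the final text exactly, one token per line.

Hunk 1: at line 1 remove [omyc,vjdum] add [vohw] -> 9 lines: tqalx vyo vohw cocjp xrsur nikhc lke iqusa kaev
Hunk 2: at line 2 remove [cocjp,xrsur] add [gufxn] -> 8 lines: tqalx vyo vohw gufxn nikhc lke iqusa kaev
Hunk 3: at line 4 remove [nikhc] add [yykzp,xtiv] -> 9 lines: tqalx vyo vohw gufxn yykzp xtiv lke iqusa kaev
Hunk 4: at line 3 remove [gufxn,yykzp] add [owqz] -> 8 lines: tqalx vyo vohw owqz xtiv lke iqusa kaev
Hunk 5: at line 5 remove [lke] add [rns,tuc] -> 9 lines: tqalx vyo vohw owqz xtiv rns tuc iqusa kaev
Hunk 6: at line 4 remove [xtiv,rns,tuc] add [hmdns] -> 7 lines: tqalx vyo vohw owqz hmdns iqusa kaev
Hunk 7: at line 1 remove [vyo] add [balz,ohjo] -> 8 lines: tqalx balz ohjo vohw owqz hmdns iqusa kaev

Answer: tqalx
balz
ohjo
vohw
owqz
hmdns
iqusa
kaev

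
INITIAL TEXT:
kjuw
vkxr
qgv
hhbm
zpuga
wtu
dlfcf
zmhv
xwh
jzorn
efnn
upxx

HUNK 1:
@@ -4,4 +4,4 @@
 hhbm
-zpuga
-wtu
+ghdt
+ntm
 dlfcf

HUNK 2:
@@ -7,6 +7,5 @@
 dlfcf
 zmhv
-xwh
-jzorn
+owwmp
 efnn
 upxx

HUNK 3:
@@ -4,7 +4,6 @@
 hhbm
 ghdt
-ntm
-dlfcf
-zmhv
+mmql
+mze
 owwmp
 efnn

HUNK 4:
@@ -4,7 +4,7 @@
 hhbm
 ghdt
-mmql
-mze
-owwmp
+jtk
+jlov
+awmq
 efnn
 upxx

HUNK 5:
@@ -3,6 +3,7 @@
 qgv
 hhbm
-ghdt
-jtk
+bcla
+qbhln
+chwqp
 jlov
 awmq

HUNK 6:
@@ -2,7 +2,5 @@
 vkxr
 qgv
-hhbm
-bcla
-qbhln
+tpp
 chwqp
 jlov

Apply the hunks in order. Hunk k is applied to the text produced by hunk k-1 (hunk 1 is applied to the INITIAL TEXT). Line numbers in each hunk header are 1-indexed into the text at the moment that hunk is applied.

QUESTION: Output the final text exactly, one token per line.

Answer: kjuw
vkxr
qgv
tpp
chwqp
jlov
awmq
efnn
upxx

Derivation:
Hunk 1: at line 4 remove [zpuga,wtu] add [ghdt,ntm] -> 12 lines: kjuw vkxr qgv hhbm ghdt ntm dlfcf zmhv xwh jzorn efnn upxx
Hunk 2: at line 7 remove [xwh,jzorn] add [owwmp] -> 11 lines: kjuw vkxr qgv hhbm ghdt ntm dlfcf zmhv owwmp efnn upxx
Hunk 3: at line 4 remove [ntm,dlfcf,zmhv] add [mmql,mze] -> 10 lines: kjuw vkxr qgv hhbm ghdt mmql mze owwmp efnn upxx
Hunk 4: at line 4 remove [mmql,mze,owwmp] add [jtk,jlov,awmq] -> 10 lines: kjuw vkxr qgv hhbm ghdt jtk jlov awmq efnn upxx
Hunk 5: at line 3 remove [ghdt,jtk] add [bcla,qbhln,chwqp] -> 11 lines: kjuw vkxr qgv hhbm bcla qbhln chwqp jlov awmq efnn upxx
Hunk 6: at line 2 remove [hhbm,bcla,qbhln] add [tpp] -> 9 lines: kjuw vkxr qgv tpp chwqp jlov awmq efnn upxx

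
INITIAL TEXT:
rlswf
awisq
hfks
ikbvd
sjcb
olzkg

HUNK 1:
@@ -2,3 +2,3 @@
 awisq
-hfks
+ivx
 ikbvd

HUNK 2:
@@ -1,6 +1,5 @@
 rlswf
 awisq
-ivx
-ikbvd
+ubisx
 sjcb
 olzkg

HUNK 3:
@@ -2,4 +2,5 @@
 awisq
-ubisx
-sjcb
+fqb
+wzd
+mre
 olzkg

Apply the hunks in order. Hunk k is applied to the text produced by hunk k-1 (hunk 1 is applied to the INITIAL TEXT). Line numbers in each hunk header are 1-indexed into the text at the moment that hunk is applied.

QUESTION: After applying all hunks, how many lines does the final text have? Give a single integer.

Hunk 1: at line 2 remove [hfks] add [ivx] -> 6 lines: rlswf awisq ivx ikbvd sjcb olzkg
Hunk 2: at line 1 remove [ivx,ikbvd] add [ubisx] -> 5 lines: rlswf awisq ubisx sjcb olzkg
Hunk 3: at line 2 remove [ubisx,sjcb] add [fqb,wzd,mre] -> 6 lines: rlswf awisq fqb wzd mre olzkg
Final line count: 6

Answer: 6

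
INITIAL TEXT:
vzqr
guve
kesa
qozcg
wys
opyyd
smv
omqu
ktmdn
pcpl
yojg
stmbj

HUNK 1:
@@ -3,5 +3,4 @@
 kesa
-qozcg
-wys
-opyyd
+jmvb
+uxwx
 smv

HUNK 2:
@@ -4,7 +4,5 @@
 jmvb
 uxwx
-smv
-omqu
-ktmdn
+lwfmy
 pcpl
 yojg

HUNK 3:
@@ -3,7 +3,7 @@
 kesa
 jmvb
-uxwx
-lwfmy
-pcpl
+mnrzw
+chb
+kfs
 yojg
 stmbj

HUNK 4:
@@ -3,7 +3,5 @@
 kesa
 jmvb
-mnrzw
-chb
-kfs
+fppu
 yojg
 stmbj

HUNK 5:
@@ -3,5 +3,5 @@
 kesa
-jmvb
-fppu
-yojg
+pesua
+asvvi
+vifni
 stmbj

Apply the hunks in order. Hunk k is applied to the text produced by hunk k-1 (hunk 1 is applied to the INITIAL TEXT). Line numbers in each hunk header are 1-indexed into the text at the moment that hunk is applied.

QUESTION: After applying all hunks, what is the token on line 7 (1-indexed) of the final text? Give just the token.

Answer: stmbj

Derivation:
Hunk 1: at line 3 remove [qozcg,wys,opyyd] add [jmvb,uxwx] -> 11 lines: vzqr guve kesa jmvb uxwx smv omqu ktmdn pcpl yojg stmbj
Hunk 2: at line 4 remove [smv,omqu,ktmdn] add [lwfmy] -> 9 lines: vzqr guve kesa jmvb uxwx lwfmy pcpl yojg stmbj
Hunk 3: at line 3 remove [uxwx,lwfmy,pcpl] add [mnrzw,chb,kfs] -> 9 lines: vzqr guve kesa jmvb mnrzw chb kfs yojg stmbj
Hunk 4: at line 3 remove [mnrzw,chb,kfs] add [fppu] -> 7 lines: vzqr guve kesa jmvb fppu yojg stmbj
Hunk 5: at line 3 remove [jmvb,fppu,yojg] add [pesua,asvvi,vifni] -> 7 lines: vzqr guve kesa pesua asvvi vifni stmbj
Final line 7: stmbj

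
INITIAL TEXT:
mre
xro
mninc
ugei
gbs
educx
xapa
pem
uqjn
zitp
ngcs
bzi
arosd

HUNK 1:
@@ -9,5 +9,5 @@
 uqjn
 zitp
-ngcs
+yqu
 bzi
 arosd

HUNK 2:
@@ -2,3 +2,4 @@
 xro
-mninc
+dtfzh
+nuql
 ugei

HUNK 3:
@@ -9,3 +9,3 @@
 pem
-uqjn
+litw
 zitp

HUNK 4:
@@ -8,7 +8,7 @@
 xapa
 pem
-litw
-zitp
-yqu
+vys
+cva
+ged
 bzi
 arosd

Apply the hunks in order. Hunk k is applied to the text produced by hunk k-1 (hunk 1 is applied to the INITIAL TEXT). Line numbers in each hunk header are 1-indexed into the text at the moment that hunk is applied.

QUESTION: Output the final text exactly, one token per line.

Hunk 1: at line 9 remove [ngcs] add [yqu] -> 13 lines: mre xro mninc ugei gbs educx xapa pem uqjn zitp yqu bzi arosd
Hunk 2: at line 2 remove [mninc] add [dtfzh,nuql] -> 14 lines: mre xro dtfzh nuql ugei gbs educx xapa pem uqjn zitp yqu bzi arosd
Hunk 3: at line 9 remove [uqjn] add [litw] -> 14 lines: mre xro dtfzh nuql ugei gbs educx xapa pem litw zitp yqu bzi arosd
Hunk 4: at line 8 remove [litw,zitp,yqu] add [vys,cva,ged] -> 14 lines: mre xro dtfzh nuql ugei gbs educx xapa pem vys cva ged bzi arosd

Answer: mre
xro
dtfzh
nuql
ugei
gbs
educx
xapa
pem
vys
cva
ged
bzi
arosd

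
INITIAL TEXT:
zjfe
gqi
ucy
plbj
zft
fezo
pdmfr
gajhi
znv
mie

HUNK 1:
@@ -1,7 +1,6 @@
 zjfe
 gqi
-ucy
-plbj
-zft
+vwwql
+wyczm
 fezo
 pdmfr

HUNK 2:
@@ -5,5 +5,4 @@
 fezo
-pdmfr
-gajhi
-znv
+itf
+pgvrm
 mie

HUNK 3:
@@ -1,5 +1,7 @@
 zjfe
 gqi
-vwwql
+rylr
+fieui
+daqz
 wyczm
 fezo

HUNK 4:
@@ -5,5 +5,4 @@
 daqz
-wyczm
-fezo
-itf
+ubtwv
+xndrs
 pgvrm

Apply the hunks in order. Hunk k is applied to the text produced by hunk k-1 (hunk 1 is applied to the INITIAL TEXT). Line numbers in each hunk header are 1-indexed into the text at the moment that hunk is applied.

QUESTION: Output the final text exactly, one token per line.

Answer: zjfe
gqi
rylr
fieui
daqz
ubtwv
xndrs
pgvrm
mie

Derivation:
Hunk 1: at line 1 remove [ucy,plbj,zft] add [vwwql,wyczm] -> 9 lines: zjfe gqi vwwql wyczm fezo pdmfr gajhi znv mie
Hunk 2: at line 5 remove [pdmfr,gajhi,znv] add [itf,pgvrm] -> 8 lines: zjfe gqi vwwql wyczm fezo itf pgvrm mie
Hunk 3: at line 1 remove [vwwql] add [rylr,fieui,daqz] -> 10 lines: zjfe gqi rylr fieui daqz wyczm fezo itf pgvrm mie
Hunk 4: at line 5 remove [wyczm,fezo,itf] add [ubtwv,xndrs] -> 9 lines: zjfe gqi rylr fieui daqz ubtwv xndrs pgvrm mie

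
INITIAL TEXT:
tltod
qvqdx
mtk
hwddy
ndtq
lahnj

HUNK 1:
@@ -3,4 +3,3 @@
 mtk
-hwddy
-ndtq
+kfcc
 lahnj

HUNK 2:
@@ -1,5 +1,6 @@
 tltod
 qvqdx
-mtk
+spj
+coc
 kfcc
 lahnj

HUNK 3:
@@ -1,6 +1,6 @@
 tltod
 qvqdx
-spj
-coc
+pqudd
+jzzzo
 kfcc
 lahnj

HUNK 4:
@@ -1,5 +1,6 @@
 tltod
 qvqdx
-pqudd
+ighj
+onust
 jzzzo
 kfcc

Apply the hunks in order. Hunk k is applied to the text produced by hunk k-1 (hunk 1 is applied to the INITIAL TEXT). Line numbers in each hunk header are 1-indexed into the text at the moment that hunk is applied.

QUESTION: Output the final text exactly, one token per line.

Answer: tltod
qvqdx
ighj
onust
jzzzo
kfcc
lahnj

Derivation:
Hunk 1: at line 3 remove [hwddy,ndtq] add [kfcc] -> 5 lines: tltod qvqdx mtk kfcc lahnj
Hunk 2: at line 1 remove [mtk] add [spj,coc] -> 6 lines: tltod qvqdx spj coc kfcc lahnj
Hunk 3: at line 1 remove [spj,coc] add [pqudd,jzzzo] -> 6 lines: tltod qvqdx pqudd jzzzo kfcc lahnj
Hunk 4: at line 1 remove [pqudd] add [ighj,onust] -> 7 lines: tltod qvqdx ighj onust jzzzo kfcc lahnj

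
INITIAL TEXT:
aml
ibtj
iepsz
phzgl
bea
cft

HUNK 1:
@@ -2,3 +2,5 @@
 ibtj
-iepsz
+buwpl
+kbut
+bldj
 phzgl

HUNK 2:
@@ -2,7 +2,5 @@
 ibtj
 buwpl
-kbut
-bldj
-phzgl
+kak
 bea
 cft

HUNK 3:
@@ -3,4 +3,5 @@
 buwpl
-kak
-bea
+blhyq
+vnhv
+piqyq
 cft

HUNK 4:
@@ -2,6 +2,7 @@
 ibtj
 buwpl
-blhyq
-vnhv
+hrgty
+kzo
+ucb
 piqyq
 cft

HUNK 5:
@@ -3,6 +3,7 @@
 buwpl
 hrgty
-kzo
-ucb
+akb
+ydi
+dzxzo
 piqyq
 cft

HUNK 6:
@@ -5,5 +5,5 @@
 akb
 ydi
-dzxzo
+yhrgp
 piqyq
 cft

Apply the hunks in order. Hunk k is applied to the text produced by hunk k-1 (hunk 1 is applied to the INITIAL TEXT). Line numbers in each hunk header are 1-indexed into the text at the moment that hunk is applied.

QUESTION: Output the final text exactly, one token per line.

Answer: aml
ibtj
buwpl
hrgty
akb
ydi
yhrgp
piqyq
cft

Derivation:
Hunk 1: at line 2 remove [iepsz] add [buwpl,kbut,bldj] -> 8 lines: aml ibtj buwpl kbut bldj phzgl bea cft
Hunk 2: at line 2 remove [kbut,bldj,phzgl] add [kak] -> 6 lines: aml ibtj buwpl kak bea cft
Hunk 3: at line 3 remove [kak,bea] add [blhyq,vnhv,piqyq] -> 7 lines: aml ibtj buwpl blhyq vnhv piqyq cft
Hunk 4: at line 2 remove [blhyq,vnhv] add [hrgty,kzo,ucb] -> 8 lines: aml ibtj buwpl hrgty kzo ucb piqyq cft
Hunk 5: at line 3 remove [kzo,ucb] add [akb,ydi,dzxzo] -> 9 lines: aml ibtj buwpl hrgty akb ydi dzxzo piqyq cft
Hunk 6: at line 5 remove [dzxzo] add [yhrgp] -> 9 lines: aml ibtj buwpl hrgty akb ydi yhrgp piqyq cft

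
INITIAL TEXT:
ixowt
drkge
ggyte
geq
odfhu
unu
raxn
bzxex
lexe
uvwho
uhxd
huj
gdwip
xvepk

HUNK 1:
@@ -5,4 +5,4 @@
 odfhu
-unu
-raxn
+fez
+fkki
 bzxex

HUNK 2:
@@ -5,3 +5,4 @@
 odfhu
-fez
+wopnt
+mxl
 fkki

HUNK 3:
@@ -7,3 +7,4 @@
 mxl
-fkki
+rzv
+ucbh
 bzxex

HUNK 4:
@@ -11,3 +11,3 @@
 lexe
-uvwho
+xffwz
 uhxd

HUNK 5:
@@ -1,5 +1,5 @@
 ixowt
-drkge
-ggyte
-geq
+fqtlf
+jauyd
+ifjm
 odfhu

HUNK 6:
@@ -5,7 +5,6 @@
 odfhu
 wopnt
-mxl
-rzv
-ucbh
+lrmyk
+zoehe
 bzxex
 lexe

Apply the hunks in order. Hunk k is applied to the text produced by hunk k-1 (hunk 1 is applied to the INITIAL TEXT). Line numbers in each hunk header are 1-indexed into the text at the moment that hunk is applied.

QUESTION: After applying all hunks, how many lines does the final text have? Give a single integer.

Answer: 15

Derivation:
Hunk 1: at line 5 remove [unu,raxn] add [fez,fkki] -> 14 lines: ixowt drkge ggyte geq odfhu fez fkki bzxex lexe uvwho uhxd huj gdwip xvepk
Hunk 2: at line 5 remove [fez] add [wopnt,mxl] -> 15 lines: ixowt drkge ggyte geq odfhu wopnt mxl fkki bzxex lexe uvwho uhxd huj gdwip xvepk
Hunk 3: at line 7 remove [fkki] add [rzv,ucbh] -> 16 lines: ixowt drkge ggyte geq odfhu wopnt mxl rzv ucbh bzxex lexe uvwho uhxd huj gdwip xvepk
Hunk 4: at line 11 remove [uvwho] add [xffwz] -> 16 lines: ixowt drkge ggyte geq odfhu wopnt mxl rzv ucbh bzxex lexe xffwz uhxd huj gdwip xvepk
Hunk 5: at line 1 remove [drkge,ggyte,geq] add [fqtlf,jauyd,ifjm] -> 16 lines: ixowt fqtlf jauyd ifjm odfhu wopnt mxl rzv ucbh bzxex lexe xffwz uhxd huj gdwip xvepk
Hunk 6: at line 5 remove [mxl,rzv,ucbh] add [lrmyk,zoehe] -> 15 lines: ixowt fqtlf jauyd ifjm odfhu wopnt lrmyk zoehe bzxex lexe xffwz uhxd huj gdwip xvepk
Final line count: 15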